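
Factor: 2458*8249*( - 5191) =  - 105252934022 = - 2^1* 29^1*73^1* 113^1*179^1*1229^1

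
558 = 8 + 550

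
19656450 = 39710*495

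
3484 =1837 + 1647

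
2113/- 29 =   -  2113/29 = - 72.86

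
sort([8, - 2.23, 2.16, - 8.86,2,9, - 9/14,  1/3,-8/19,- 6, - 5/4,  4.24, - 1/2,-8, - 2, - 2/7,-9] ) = [ - 9, - 8.86, - 8, - 6, - 2.23,-2, - 5/4, - 9/14, - 1/2, - 8/19, - 2/7, 1/3, 2, 2.16, 4.24, 8, 9 ] 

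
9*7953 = 71577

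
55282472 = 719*76888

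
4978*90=448020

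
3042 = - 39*( - 78 )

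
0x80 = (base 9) 152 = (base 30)48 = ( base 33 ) 3t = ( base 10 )128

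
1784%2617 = 1784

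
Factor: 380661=3^1*223^1 * 569^1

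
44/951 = 44/951 = 0.05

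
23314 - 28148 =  -4834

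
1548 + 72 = 1620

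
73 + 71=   144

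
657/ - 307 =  - 3 + 264/307 = -  2.14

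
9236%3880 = 1476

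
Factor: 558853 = 541^1*1033^1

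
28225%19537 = 8688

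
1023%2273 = 1023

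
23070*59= 1361130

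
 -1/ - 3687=1/3687 = 0.00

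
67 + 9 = 76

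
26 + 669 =695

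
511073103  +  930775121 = 1441848224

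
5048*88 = 444224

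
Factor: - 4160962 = - 2^1*13^1*19^1*8423^1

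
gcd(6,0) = 6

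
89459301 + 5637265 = 95096566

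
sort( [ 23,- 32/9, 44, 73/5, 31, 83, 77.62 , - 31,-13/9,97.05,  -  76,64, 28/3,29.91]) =[ - 76,-31 , - 32/9,  -  13/9, 28/3,  73/5 , 23, 29.91,31, 44,64,77.62,83,97.05]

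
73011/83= 879 + 54/83 = 879.65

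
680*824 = 560320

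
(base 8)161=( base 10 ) 113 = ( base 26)49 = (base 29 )3q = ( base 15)78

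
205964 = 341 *604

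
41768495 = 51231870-9463375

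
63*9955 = 627165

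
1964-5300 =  - 3336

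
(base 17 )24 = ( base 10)38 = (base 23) 1F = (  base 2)100110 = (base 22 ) 1g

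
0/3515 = 0 = 0.00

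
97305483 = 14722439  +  82583044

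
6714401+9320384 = 16034785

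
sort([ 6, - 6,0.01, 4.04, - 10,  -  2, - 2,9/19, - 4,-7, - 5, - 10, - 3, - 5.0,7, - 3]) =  [ - 10, - 10, - 7  , - 6, - 5, - 5.0, - 4,-3, - 3, - 2, - 2, 0.01,9/19, 4.04,6, 7]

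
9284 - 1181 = 8103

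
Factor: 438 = 2^1*3^1 *73^1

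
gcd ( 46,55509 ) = 1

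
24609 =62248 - 37639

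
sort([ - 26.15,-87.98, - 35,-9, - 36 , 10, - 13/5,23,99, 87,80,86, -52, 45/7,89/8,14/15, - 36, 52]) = [ - 87.98,-52, - 36, - 36, - 35, - 26.15, - 9,  -  13/5,14/15,45/7,10, 89/8,23,52,80 , 86,87 , 99 ] 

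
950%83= 37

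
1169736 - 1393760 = -224024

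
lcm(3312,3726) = 29808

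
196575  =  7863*25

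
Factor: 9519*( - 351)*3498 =-11687409162= - 2^1*3^5*11^1*13^1*19^1 * 53^1*167^1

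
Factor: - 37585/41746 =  - 2^( -1)*5^1*7517^1 * 20873^( - 1 )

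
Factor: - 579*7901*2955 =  - 3^2*5^1 * 193^1*197^1*7901^1 = - 13518176445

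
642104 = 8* 80263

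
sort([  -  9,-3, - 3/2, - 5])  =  [-9,  -  5, - 3,  -  3/2 ] 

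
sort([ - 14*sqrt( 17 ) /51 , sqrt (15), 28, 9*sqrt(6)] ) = [ - 14*sqrt( 17) /51, sqrt (15 ), 9 * sqrt( 6 ), 28 ]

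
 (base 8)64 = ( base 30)1M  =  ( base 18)2g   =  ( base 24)24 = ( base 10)52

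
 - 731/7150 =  - 731/7150 = - 0.10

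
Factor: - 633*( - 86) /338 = 3^1 * 13^( - 2 )*43^1*211^1 = 27219/169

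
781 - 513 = 268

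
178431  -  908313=  -  729882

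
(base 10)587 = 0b1001001011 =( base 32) ib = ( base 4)21023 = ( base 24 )10b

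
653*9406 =6142118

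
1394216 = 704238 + 689978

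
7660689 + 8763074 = 16423763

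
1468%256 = 188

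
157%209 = 157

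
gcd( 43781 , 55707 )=1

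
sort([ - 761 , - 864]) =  [ - 864, - 761]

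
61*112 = 6832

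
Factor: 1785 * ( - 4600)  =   - 8211000  =  - 2^3*3^1 * 5^3*7^1*17^1*23^1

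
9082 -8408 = 674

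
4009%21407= 4009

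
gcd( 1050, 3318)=42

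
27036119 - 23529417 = 3506702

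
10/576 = 5/288  =  0.02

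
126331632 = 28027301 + 98304331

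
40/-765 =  - 8/153 = - 0.05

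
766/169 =766/169 = 4.53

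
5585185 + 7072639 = 12657824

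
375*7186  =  2694750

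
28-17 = 11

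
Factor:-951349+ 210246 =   -  741103 = -11^1 * 89^1*757^1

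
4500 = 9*500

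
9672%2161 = 1028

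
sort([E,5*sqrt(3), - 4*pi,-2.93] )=[-4*pi,-2.93,E,  5*sqrt( 3 )]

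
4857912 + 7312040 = 12169952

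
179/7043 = 179/7043 = 0.03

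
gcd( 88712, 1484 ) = 4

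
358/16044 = 179/8022=0.02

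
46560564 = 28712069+17848495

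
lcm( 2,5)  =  10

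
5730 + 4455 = 10185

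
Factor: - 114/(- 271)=2^1*3^1*19^1*271^( - 1)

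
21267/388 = 54+315/388 = 54.81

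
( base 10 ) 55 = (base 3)2001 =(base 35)1k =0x37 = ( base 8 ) 67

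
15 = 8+7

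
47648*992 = 47266816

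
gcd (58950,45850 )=6550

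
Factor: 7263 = 3^3*269^1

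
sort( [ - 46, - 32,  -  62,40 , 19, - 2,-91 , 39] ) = [ - 91, - 62 ,-46, -32, - 2, 19,39, 40]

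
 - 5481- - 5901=420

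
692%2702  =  692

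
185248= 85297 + 99951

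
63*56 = 3528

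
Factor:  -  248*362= - 89776=-2^4 * 31^1*181^1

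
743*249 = 185007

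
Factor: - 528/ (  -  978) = 2^3*11^1*163^ ( - 1) = 88/163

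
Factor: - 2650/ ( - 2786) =5^2*7^ ( - 1 )*53^1*199^( - 1 )= 1325/1393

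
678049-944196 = -266147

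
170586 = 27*6318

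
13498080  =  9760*1383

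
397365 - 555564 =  - 158199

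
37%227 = 37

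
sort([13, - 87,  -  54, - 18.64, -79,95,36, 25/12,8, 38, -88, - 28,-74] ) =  [-88, -87,  -  79,-74,-54, - 28,-18.64, 25/12 , 8, 13,36, 38,95] 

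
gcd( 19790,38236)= 2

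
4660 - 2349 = 2311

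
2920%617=452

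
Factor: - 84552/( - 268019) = 2^3*3^1* 13^1*23^( - 1) * 43^( - 1 ) = 312/989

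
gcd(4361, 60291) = 7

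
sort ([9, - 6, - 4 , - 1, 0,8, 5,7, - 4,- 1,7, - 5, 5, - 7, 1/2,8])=[ - 7,-6, - 5, - 4, - 4,  -  1, - 1,0, 1/2 , 5, 5,7, 7 , 8,8,9]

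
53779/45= 53779/45  =  1195.09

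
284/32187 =284/32187 = 0.01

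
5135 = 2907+2228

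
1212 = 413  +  799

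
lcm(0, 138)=0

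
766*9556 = 7319896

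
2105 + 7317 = 9422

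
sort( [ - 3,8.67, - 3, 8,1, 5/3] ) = [  -  3, - 3, 1,5/3, 8,  8.67 ] 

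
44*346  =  15224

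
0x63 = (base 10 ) 99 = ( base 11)90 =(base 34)2v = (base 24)43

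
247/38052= 247/38052 = 0.01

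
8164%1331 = 178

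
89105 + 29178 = 118283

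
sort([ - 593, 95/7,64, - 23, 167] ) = [ - 593, - 23, 95/7, 64,167 ]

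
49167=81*607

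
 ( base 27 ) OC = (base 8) 1224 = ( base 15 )2E0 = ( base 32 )KK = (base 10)660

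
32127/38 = 845 + 17/38 = 845.45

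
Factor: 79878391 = 43^1*1019^1 * 1823^1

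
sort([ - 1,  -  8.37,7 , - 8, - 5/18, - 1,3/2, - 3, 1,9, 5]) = [-8.37, - 8,  -  3, - 1, - 1 , - 5/18, 1, 3/2,5,  7,9]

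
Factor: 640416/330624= 953/492 = 2^( - 2)*3^( - 1 )  *  41^( - 1 )*953^1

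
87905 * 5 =439525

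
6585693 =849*7757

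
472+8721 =9193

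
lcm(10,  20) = 20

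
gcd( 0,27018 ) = 27018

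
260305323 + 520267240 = 780572563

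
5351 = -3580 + 8931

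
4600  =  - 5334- - 9934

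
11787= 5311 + 6476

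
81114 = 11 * 7374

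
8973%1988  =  1021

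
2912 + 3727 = 6639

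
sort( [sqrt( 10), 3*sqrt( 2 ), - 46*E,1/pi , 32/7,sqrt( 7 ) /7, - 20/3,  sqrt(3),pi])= [ - 46*E,  -  20/3,1/pi, sqrt( 7)/7,sqrt( 3), pi,  sqrt( 10 ), 3* sqrt(2),32/7] 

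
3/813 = 1/271=0.00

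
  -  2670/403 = -2670/403 = - 6.63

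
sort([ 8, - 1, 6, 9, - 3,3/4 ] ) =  [ - 3,-1, 3/4, 6, 8 , 9] 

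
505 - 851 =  - 346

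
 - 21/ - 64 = 21/64 = 0.33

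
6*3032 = 18192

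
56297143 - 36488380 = 19808763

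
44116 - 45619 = - 1503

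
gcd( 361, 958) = 1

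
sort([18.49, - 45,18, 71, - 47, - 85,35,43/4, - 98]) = [ - 98, - 85, - 47, - 45, 43/4, 18,18.49, 35, 71 ]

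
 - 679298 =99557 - 778855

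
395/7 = 56  +  3/7 = 56.43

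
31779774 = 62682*507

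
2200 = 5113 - 2913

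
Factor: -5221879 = -13^1*197^1*2039^1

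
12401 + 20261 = 32662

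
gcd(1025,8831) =1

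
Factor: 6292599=3^1*  2097533^1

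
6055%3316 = 2739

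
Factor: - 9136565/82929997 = -5^1*17^1*47^1*877^ ( - 1) * 2287^1*94561^( - 1)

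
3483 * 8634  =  30072222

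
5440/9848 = 680/1231 = 0.55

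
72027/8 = 9003 + 3/8 = 9003.38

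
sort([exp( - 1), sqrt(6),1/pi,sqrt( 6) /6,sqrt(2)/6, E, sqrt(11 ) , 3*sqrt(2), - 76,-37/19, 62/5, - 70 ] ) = [-76,  -  70, - 37/19, sqrt(2)/6,1/pi,exp( - 1 ), sqrt( 6)/6,sqrt( 6), E, sqrt (11 ), 3*sqrt( 2 ) , 62/5 ]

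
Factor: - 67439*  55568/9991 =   -  3747450352/9991 = - 2^4*17^1*23^1*97^( - 1) * 103^(  -  1)*151^1*3967^1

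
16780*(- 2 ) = -33560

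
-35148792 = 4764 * ( - 7378)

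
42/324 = 7/54= 0.13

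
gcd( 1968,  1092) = 12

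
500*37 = 18500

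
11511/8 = 1438+ 7/8 = 1438.88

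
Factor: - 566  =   - 2^1*283^1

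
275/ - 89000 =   -  11/3560 = - 0.00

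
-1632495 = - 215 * 7593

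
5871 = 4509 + 1362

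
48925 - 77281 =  - 28356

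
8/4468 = 2/1117 = 0.00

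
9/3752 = 9/3752 =0.00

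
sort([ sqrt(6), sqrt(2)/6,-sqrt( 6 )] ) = [  -  sqrt(6 ), sqrt( 2)/6, sqrt(6 )]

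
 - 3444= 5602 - 9046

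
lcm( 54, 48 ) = 432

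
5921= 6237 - 316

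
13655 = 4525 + 9130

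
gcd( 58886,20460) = 2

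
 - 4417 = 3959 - 8376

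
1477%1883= 1477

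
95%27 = 14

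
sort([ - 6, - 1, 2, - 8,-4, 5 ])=[ - 8,  -  6, - 4, - 1, 2, 5 ] 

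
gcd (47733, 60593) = 1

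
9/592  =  9/592 = 0.02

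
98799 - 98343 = 456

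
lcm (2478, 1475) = 61950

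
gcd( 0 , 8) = 8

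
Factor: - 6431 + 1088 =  -3^1*13^1*137^1 = - 5343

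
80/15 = 5  +  1/3 = 5.33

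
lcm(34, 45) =1530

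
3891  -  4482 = - 591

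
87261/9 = 9695  +  2/3 = 9695.67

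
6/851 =6/851 =0.01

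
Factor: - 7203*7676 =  - 55290228=   - 2^2*3^1*7^4*19^1*101^1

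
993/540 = 1 + 151/180 = 1.84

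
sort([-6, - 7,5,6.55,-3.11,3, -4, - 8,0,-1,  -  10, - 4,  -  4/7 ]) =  [-10,-8, - 7,  -  6, - 4, - 4, - 3.11,-1,-4/7,  0,3,5,6.55 ]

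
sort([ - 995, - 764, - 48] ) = [-995, - 764 , - 48] 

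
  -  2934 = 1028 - 3962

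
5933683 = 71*83573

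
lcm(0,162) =0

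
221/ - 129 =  - 2+37/129 =- 1.71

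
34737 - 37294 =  - 2557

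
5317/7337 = 5317/7337 = 0.72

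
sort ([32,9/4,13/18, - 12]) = [ - 12, 13/18,9/4,32]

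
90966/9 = 30322/3 = 10107.33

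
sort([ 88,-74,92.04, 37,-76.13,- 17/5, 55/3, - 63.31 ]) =[- 76.13, - 74, - 63.31, - 17/5, 55/3, 37, 88, 92.04]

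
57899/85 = 57899/85 = 681.16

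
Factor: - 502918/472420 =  - 2^( - 1 ) * 5^( - 1)*29^2*79^(-1) = - 841/790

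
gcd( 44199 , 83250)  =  9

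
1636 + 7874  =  9510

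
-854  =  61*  (  -  14)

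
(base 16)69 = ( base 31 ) 3c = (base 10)105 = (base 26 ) 41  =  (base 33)36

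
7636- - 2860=10496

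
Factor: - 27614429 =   -  19^1 * 1453391^1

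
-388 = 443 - 831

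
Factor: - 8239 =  - 7^1*11^1*107^1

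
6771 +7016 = 13787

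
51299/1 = 51299 = 51299.00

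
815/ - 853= - 815/853 = - 0.96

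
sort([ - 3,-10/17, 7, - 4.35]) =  [ - 4.35, - 3, - 10/17,7 ] 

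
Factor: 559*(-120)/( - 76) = 2^1*3^1*5^1*13^1 * 19^(  -  1)*43^1 = 16770/19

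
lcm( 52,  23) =1196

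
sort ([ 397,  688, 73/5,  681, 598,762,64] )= [ 73/5,64,397,598, 681, 688,762] 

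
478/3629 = 478/3629=0.13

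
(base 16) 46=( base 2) 1000110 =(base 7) 130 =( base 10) 70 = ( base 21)37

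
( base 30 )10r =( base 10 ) 927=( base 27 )179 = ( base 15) 41C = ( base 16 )39f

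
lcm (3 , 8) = 24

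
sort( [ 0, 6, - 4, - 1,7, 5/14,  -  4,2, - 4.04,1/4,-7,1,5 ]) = [-7, -4.04, - 4, - 4, - 1,0, 1/4,5/14, 1, 2,  5, 6, 7] 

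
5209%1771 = 1667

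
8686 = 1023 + 7663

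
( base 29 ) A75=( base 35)718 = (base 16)21AA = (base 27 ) bm5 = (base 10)8618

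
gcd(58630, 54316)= 2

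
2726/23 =118 + 12/23 = 118.52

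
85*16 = 1360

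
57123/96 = 19041/32 = 595.03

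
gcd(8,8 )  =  8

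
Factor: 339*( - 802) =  - 271878  =  - 2^1*3^1*113^1*401^1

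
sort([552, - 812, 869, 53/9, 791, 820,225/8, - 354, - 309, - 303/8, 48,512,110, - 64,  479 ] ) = [ -812, - 354, - 309, - 64, - 303/8, 53/9,225/8,48, 110, 479,512 , 552, 791, 820,869] 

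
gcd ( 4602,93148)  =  2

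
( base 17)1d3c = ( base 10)8733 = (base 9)12873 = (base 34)7it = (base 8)21035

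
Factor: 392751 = 3^2 * 17^2*151^1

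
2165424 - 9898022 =-7732598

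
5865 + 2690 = 8555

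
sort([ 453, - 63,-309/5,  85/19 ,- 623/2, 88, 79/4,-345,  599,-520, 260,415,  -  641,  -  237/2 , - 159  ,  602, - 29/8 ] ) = [ - 641, - 520, - 345, - 623/2, - 159,  -  237/2,  -  63, - 309/5, - 29/8, 85/19,79/4 , 88, 260 , 415, 453, 599, 602]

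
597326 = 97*6158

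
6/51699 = 2/17233 = 0.00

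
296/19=15 + 11/19= 15.58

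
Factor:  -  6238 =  - 2^1*3119^1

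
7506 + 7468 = 14974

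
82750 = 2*41375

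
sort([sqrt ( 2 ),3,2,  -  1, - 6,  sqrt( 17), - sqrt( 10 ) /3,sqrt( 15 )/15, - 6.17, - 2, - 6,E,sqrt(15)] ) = [ - 6.17, - 6, - 6, - 2, - sqrt( 10 ) /3, - 1,sqrt( 15 ) /15,  sqrt( 2 ),2,E,3, sqrt( 15 ), sqrt( 17)] 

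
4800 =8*600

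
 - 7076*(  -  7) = 49532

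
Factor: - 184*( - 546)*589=59173296 = 2^4*3^1*7^1*13^1*19^1*23^1* 31^1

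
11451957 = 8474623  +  2977334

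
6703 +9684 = 16387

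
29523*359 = 10598757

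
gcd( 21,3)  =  3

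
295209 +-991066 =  - 695857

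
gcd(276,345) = 69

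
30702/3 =10234 = 10234.00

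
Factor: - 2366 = -2^1*7^1*13^2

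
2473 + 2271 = 4744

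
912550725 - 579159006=333391719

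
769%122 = 37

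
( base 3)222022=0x2c6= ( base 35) ka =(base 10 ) 710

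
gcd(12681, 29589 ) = 4227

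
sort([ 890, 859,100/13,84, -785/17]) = [ - 785/17, 100/13,  84, 859, 890]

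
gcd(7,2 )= 1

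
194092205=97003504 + 97088701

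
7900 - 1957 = 5943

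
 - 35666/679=-35666/679 =- 52.53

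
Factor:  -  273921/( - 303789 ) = 697/773= 17^1*41^1 * 773^( - 1)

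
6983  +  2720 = 9703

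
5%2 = 1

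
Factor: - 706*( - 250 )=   176500 = 2^2*5^3*353^1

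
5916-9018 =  - 3102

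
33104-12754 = 20350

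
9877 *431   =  4256987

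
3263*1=3263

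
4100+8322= 12422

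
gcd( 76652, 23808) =4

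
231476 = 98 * 2362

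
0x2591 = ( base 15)2CB2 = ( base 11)7253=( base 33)8RE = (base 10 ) 9617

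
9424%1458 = 676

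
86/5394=43/2697=0.02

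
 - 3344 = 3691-7035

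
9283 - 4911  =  4372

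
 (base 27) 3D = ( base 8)136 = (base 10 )94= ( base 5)334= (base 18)54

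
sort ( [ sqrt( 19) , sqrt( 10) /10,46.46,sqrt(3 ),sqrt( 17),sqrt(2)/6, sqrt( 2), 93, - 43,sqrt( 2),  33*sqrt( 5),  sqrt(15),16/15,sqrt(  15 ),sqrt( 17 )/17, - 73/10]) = [ - 43, - 73/10  ,  sqrt(2 ) /6,sqrt( 17) /17, sqrt(10)/10, 16/15,sqrt (2), sqrt ( 2 ),sqrt(3),sqrt (15),sqrt(15),sqrt(  17 ),sqrt(19),46.46,33 * sqrt( 5 ),93]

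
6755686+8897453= 15653139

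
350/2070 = 35/207 = 0.17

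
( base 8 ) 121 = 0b1010001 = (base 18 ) 49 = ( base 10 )81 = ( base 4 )1101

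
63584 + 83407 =146991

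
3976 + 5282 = 9258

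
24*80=1920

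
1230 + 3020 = 4250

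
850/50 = 17 = 17.00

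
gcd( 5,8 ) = 1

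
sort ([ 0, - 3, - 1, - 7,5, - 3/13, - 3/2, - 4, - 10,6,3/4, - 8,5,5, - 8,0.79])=[ - 10, - 8,-8,  -  7, - 4, - 3, - 3/2 , - 1, - 3/13,0,3/4,0.79, 5,5,  5,6]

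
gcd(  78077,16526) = 1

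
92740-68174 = 24566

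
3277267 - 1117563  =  2159704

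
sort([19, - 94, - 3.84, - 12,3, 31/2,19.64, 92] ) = [- 94, - 12,  -  3.84,3,31/2,19,19.64,92 ]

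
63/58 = 1 + 5/58 = 1.09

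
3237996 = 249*13004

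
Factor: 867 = 3^1*17^2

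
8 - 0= 8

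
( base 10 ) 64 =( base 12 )54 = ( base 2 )1000000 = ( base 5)224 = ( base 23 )2i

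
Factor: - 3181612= - 2^2*7^1 * 199^1 * 571^1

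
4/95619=4/95619 = 0.00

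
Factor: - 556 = -2^2  *139^1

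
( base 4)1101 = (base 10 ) 81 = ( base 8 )121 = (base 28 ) 2P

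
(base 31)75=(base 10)222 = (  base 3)22020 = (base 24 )96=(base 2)11011110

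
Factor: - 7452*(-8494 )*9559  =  605058775992 = 2^3*3^4*11^2*23^1*31^1*79^1*137^1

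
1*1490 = 1490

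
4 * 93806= 375224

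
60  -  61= -1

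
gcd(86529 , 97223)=1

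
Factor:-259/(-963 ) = 3^( - 2) *7^1 * 37^1* 107^( - 1 ) 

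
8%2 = 0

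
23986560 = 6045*3968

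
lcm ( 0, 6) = 0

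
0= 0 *77717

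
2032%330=52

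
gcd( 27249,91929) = 3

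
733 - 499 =234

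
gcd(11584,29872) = 16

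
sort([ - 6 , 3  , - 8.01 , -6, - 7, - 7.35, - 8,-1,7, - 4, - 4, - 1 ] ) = [ - 8.01, - 8, - 7.35,- 7, - 6, - 6, - 4,-4, - 1, - 1, 3, 7 ]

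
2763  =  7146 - 4383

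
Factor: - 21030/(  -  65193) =10/31 = 2^1*5^1*31^(  -  1) 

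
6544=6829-285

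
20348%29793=20348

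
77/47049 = 77/47049 =0.00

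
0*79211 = 0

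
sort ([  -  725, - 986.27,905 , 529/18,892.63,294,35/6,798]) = [ - 986.27, - 725, 35/6,529/18, 294, 798,892.63,905 ] 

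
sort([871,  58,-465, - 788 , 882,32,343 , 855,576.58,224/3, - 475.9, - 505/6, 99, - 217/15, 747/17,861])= [ - 788, - 475.9, - 465, - 505/6, - 217/15 , 32, 747/17, 58, 224/3,  99, 343 , 576.58,855, 861 , 871,882]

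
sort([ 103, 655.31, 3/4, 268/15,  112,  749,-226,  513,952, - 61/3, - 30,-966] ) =[ - 966, - 226, - 30,-61/3,3/4 , 268/15,103, 112, 513,  655.31, 749,  952]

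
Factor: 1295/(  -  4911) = -3^( - 1) *5^1*7^1*37^1*1637^( - 1)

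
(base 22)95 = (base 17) bg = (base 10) 203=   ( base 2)11001011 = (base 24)8B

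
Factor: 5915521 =41^1 *223^1*647^1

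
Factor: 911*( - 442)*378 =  - 152206236 = -2^2*3^3*7^1*13^1*17^1*911^1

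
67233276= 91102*738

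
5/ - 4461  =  -1 + 4456/4461 = - 0.00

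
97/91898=97/91898 = 0.00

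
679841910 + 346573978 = 1026415888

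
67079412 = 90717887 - 23638475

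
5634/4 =1408 + 1/2=1408.50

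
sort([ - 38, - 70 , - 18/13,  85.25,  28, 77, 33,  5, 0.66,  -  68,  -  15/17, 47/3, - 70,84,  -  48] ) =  [ -70,-70,-68,  -  48, - 38, - 18/13, - 15/17,  0.66, 5  ,  47/3,28, 33, 77,84, 85.25 ]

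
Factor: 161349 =3^1 * 53783^1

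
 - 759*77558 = -58866522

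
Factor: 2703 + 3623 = 2^1* 3163^1 = 6326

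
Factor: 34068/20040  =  17/10=2^( - 1)*5^(  -  1)*17^1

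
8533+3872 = 12405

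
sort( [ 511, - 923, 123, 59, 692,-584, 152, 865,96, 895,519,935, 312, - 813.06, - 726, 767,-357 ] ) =[ - 923, - 813.06, - 726,-584, - 357, 59,  96, 123, 152, 312 , 511,519, 692, 767,  865, 895, 935]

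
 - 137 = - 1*137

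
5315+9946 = 15261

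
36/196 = 9/49 =0.18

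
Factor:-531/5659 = - 3^2*59^1 * 5659^( - 1 ) 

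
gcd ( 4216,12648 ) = 4216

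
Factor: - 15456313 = -15456313^1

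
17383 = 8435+8948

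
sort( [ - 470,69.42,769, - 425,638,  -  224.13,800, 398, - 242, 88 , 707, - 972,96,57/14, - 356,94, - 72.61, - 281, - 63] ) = [ - 972,  -  470, - 425, - 356, - 281, - 242, - 224.13, - 72.61,-63,  57/14,69.42,88 , 94, 96,398,638,707,769, 800 ]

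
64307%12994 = 12331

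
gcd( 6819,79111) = 1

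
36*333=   11988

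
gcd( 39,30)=3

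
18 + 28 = 46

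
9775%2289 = 619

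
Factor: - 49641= - 3^1*16547^1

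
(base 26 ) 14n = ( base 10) 803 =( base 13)49A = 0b1100100011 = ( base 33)OB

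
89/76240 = 89/76240 = 0.00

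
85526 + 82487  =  168013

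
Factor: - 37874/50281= - 2^1*7^( - 1 )*11^(  -  1 )*29^1 =-58/77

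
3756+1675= 5431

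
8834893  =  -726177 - -9561070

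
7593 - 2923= 4670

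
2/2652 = 1/1326= 0.00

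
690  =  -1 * ( - 690)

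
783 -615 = 168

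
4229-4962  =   - 733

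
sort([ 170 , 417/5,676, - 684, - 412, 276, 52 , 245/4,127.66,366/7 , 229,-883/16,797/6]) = [ -684,-412,-883/16,52, 366/7,245/4,  417/5,127.66,  797/6,170, 229, 276,676 ] 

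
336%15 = 6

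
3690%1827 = 36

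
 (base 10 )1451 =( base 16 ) 5ab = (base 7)4142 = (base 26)23L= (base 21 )362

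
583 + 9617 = 10200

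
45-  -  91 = 136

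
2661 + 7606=10267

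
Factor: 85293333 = 3^2*9477037^1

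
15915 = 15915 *1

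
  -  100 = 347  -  447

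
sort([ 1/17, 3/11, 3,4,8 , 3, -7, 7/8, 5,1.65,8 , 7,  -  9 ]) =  [ - 9, - 7,  1/17,  3/11, 7/8, 1.65,3, 3, 4, 5, 7, 8, 8] 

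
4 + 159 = 163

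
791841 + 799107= 1590948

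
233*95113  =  22161329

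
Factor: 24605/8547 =95/33 =3^(-1) * 5^1 *11^(  -  1 )*19^1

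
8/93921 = 8/93921 = 0.00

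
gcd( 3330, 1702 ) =74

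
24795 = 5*4959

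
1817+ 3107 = 4924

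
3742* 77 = 288134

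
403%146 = 111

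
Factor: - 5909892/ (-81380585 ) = 2^2* 3^1 * 5^(-1)*11^( - 1)*13^( - 1 ) * 113819^(  -  1 )*492491^1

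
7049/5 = 7049/5 = 1409.80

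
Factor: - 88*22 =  - 1936= - 2^4*11^2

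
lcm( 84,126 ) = 252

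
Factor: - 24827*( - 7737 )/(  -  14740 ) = - 2^(-2)*3^1*5^( - 1 )*37^1*61^1 * 67^( - 1 )*2579^1 = -  17462409/1340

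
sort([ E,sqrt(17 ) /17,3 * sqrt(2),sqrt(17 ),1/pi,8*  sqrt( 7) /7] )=[ sqrt( 17) /17 , 1/pi,  E, 8 * sqrt( 7)/7, sqrt( 17),3 * sqrt (2 ) ]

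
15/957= 5/319=0.02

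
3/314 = 3/314 = 0.01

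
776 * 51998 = 40350448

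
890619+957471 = 1848090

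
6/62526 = 1/10421 =0.00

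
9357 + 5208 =14565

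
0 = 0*7490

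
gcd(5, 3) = 1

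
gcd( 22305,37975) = 5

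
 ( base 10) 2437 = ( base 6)15141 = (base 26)3FJ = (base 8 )4605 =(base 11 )1916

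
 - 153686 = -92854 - 60832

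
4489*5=22445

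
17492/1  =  17492 = 17492.00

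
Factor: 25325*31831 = 5^2*139^1*229^1*1013^1 = 806120075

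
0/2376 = 0 = 0.00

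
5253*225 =1181925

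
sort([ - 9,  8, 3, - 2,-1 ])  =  [ - 9, - 2,-1, 3,8] 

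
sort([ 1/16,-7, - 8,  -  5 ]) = [ - 8, - 7, - 5,1/16]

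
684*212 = 145008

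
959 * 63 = 60417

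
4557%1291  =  684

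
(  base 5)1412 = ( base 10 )232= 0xE8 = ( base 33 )71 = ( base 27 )8G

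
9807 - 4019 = 5788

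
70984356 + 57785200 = 128769556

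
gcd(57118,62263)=1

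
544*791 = 430304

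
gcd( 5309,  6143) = 1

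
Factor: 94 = 2^1* 47^1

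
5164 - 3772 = 1392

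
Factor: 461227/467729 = 13^1 * 17^1*2087^1*467729^( - 1)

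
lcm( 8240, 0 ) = 0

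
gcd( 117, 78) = 39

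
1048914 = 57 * 18402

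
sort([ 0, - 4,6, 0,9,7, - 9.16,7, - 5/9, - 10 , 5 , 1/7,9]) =[  -  10, - 9.16, - 4, - 5/9,0,0,1/7,5,6, 7, 7,9,9] 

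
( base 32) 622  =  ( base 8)14102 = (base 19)h3g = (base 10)6210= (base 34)5CM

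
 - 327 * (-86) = 28122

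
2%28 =2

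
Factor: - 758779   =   - 7^1 * 61^1 * 1777^1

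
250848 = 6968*36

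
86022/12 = 14337/2 = 7168.50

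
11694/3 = 3898 = 3898.00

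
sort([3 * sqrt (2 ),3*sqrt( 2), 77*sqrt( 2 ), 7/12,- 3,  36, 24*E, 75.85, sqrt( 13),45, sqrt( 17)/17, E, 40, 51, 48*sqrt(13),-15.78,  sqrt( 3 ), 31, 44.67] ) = [-15.78,-3, sqrt ( 17)/17 , 7/12,sqrt(  3 ),E,sqrt(13),3*sqrt( 2), 3*sqrt( 2), 31, 36, 40,44.67,  45, 51,24*E,75.85,77*sqrt( 2),  48*sqrt( 13) ]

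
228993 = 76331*3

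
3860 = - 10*(-386)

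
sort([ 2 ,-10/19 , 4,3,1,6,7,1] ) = [ - 10/19, 1, 1, 2,3, 4 , 6 , 7] 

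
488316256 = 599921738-111605482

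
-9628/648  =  -2407/162 = -  14.86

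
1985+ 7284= 9269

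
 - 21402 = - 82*261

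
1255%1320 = 1255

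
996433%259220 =218773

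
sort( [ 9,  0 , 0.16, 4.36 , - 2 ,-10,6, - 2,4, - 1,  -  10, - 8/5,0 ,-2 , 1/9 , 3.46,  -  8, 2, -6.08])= [-10 , - 10,  -  8, - 6.08, -2, - 2,  -  2 , - 8/5, - 1, 0,0,1/9,0.16, 2 , 3.46, 4, 4.36,6,9]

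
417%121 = 54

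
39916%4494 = 3964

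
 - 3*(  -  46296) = 138888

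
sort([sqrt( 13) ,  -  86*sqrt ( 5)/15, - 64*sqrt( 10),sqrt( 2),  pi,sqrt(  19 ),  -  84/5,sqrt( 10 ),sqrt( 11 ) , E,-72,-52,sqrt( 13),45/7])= [-64*sqrt( 10),  -  72,  -  52,  -  84/5, - 86*sqrt(5 ) /15,sqrt( 2),E,  pi, sqrt( 10), sqrt (11),sqrt( 13),sqrt( 13), sqrt( 19),45/7 ]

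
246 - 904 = -658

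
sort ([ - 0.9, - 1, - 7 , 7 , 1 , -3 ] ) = [-7, - 3, - 1,-0.9,  1,7]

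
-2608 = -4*652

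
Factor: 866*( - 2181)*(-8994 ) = 2^2*3^2*433^1*727^1*1499^1 = 16987381524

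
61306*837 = 51313122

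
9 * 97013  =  873117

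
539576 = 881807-342231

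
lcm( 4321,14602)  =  423458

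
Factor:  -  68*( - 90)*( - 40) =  - 244800=- 2^6*3^2*5^2*17^1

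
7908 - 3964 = 3944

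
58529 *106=6204074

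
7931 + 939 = 8870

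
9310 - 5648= 3662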